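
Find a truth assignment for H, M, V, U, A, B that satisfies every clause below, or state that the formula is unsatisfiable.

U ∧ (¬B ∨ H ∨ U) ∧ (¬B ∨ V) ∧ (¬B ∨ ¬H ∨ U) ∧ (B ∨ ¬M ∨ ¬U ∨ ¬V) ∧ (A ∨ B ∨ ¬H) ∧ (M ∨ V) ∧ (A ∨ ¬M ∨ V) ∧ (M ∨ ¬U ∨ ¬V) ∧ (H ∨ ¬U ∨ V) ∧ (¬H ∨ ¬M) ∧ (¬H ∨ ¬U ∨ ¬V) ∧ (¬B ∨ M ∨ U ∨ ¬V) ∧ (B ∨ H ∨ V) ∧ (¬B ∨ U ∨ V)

H: False, M: True, V: True, U: True, A: True, B: True

Unit clause (U) forces U = True.
Set H = False.
  then (H ∨ ¬U ∨ V) forces V = True.
  then (M ∨ ¬U ∨ ¬V) forces M = True.
  then (B ∨ ¬M ∨ ¬U ∨ ¬V) forces B = True.
Set A = True.
All clauses satisfied.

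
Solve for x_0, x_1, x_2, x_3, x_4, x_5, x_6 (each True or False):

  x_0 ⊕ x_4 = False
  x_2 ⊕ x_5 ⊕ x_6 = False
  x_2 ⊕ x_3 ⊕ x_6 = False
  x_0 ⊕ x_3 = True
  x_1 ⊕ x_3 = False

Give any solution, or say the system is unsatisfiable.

x_0=T, x_1=F, x_2=F, x_3=F, x_4=T, x_5=F, x_6=F

x_0 ⊕ x_4 = T ⊕ T = False ✓
x_2 ⊕ x_5 ⊕ x_6 = F ⊕ F ⊕ F = False ✓
x_2 ⊕ x_3 ⊕ x_6 = F ⊕ F ⊕ F = False ✓
x_0 ⊕ x_3 = T ⊕ F = True ✓
x_1 ⊕ x_3 = F ⊕ F = False ✓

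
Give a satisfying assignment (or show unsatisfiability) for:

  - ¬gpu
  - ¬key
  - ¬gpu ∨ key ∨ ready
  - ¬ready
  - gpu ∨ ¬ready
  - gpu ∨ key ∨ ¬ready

gpu = False, ready = False, key = False

Unit clause (¬gpu) forces gpu = False.
Unit clause (¬key) forces key = False.
Unit clause (¬ready) forces ready = False.
All clauses satisfied.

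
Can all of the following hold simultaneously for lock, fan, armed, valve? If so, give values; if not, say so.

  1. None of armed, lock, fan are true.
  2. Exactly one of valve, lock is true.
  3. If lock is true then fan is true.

lock = False, fan = False, armed = False, valve = True

  (1) {armed, lock, fan}: 0 true — none ✓
  (2) {valve, lock}: 1 true — exactly one ✓
  (3) lock=F ⇒ fan: vacuous ✓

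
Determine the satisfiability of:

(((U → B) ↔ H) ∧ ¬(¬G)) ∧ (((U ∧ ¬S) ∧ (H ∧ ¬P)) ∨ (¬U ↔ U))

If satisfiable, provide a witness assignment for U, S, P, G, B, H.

U = True, S = False, P = False, G = True, B = True, H = True

  ((U → B) ↔ H) ∧ ¬(¬G) = True
    (U → B) ↔ H = True
      U → B = True
    ¬(¬G) = True
      ¬G = False
  ((U ∧ ¬S) ∧ (H ∧ ¬P)) ∨ (¬U ↔ U) = True
    (U ∧ ¬S) ∧ (H ∧ ¬P) = True
      U ∧ ¬S = True
        ¬S = True
      H ∧ ¬P = True
        ¬P = True
    ¬U ↔ U = False
      ¬U = False
Both conjuncts True, so the formula holds.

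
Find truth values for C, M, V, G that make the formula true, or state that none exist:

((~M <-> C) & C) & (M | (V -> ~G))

C = True, M = False, V = False, G = False

  (~M <-> C) & C = True
    ~M <-> C = True
      ~M = True
  M | (V -> ~G) = True
    V -> ~G = True
      ~G = True
Both conjuncts True, so the formula holds.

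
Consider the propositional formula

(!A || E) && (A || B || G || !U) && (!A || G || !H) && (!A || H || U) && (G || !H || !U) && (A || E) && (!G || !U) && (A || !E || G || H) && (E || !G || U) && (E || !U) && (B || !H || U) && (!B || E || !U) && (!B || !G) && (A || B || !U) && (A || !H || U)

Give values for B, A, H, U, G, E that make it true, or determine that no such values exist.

B = False; A = True; H = False; U = True; G = False; E = True

Set B = False.
Set A = True.
  then (!A || E) forces E = True.
Try H = True:
  (!A || G || !H) forces G = True.
  (!G || !U) forces U = False.
  clause (B || !H || U) is falsified — backtrack.
So H = False.
  then (!A || H || U) forces U = True.
  then (!G || !U) forces G = False.
All clauses satisfied.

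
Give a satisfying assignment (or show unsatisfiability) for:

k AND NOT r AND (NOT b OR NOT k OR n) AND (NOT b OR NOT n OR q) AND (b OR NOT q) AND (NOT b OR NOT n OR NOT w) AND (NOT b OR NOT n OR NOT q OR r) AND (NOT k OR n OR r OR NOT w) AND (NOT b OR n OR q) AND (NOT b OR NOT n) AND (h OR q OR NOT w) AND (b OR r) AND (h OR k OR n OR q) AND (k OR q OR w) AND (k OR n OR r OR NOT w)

UNSATISFIABLE

Case r = True:
  Clause (NOT r) is falsified — contradiction.
Case r = False:
  (k) forces k = True.
  (b OR r) forces b = True.
  (NOT b OR NOT k OR n) forces n = True.
  Clause (NOT b OR NOT n) is falsified — contradiction.
Both cases fail, so the formula is unsatisfiable.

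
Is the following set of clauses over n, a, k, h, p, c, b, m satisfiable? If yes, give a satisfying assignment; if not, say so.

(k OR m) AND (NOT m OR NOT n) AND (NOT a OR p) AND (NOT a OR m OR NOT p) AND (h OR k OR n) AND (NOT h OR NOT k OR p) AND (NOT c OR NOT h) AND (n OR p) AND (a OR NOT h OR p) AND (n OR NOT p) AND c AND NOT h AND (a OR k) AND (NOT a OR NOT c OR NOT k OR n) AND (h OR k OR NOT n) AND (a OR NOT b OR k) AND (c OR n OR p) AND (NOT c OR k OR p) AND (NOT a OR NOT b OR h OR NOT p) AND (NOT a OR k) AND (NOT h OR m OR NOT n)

n = True; a = False; k = True; h = False; p = True; c = True; b = True; m = False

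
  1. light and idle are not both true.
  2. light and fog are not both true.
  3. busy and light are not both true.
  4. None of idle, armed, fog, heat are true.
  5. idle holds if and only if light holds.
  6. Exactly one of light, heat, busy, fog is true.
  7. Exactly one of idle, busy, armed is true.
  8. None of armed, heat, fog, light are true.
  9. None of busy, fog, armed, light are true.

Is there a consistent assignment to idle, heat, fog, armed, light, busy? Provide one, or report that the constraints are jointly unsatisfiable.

No satisfying assignment exists.

Case busy = True:
  Constraint (9) is violated (busy=T) — contradiction.
Case busy = False:
  (4) forces idle = False.
  (4) forces armed = False.
  Constraint (7) is violated (idle=F, busy=F, armed=F) — contradiction.
Both cases fail — unsatisfiable.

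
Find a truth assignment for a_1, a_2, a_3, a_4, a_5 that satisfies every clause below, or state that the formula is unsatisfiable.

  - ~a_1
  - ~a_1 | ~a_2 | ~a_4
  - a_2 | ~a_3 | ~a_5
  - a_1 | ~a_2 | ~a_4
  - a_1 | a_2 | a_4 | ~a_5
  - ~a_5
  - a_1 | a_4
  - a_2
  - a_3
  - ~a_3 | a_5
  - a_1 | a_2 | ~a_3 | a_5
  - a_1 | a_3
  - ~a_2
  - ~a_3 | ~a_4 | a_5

Case a_2 = True:
  Clause (~a_2) is falsified — contradiction.
Case a_2 = False:
  Clause (a_2) is falsified — contradiction.
Both cases fail, so the formula is unsatisfiable.

The formula is unsatisfiable.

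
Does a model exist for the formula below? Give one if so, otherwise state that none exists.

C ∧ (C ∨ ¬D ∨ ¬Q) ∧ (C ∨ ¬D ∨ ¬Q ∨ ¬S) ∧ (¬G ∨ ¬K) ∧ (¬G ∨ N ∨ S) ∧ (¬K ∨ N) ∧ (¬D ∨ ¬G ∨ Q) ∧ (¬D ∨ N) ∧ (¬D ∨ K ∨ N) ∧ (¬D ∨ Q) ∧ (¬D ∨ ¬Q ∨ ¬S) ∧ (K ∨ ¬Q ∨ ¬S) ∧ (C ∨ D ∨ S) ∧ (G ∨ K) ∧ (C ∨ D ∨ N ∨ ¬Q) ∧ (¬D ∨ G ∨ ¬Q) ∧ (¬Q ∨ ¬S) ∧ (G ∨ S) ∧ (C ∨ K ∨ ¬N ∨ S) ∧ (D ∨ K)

K: False, N: True, S: False, D: True, Q: True, G: True, C: True

Unit clause (C) forces C = True.
Set K = False.
  then (G ∨ K) forces G = True.
  then (D ∨ K) forces D = True.
  then (¬D ∨ ¬G ∨ Q) forces Q = True.
  then (¬D ∨ N) forces N = True.
  then (¬D ∨ ¬Q ∨ ¬S) forces S = False.
All clauses satisfied.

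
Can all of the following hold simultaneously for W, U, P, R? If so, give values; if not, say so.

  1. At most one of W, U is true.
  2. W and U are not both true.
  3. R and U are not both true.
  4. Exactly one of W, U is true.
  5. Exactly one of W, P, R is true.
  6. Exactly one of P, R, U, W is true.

W = True; U = False; P = False; R = False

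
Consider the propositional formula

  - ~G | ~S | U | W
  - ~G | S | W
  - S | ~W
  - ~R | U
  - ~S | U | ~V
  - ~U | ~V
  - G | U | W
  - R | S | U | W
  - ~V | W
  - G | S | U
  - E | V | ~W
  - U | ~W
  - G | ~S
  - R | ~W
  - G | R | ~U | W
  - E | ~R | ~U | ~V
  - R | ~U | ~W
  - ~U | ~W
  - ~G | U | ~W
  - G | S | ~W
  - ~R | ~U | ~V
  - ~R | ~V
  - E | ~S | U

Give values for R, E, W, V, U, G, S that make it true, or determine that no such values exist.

Set R = True.
  then (~R | U) forces U = True.
  then (~U | ~V) forces V = False.
  then (~U | ~W) forces W = False.
Set E = False.
Set G = False.
  then (G | ~S) forces S = False.
All clauses satisfied.

R=T, E=F, W=F, V=F, U=T, G=F, S=F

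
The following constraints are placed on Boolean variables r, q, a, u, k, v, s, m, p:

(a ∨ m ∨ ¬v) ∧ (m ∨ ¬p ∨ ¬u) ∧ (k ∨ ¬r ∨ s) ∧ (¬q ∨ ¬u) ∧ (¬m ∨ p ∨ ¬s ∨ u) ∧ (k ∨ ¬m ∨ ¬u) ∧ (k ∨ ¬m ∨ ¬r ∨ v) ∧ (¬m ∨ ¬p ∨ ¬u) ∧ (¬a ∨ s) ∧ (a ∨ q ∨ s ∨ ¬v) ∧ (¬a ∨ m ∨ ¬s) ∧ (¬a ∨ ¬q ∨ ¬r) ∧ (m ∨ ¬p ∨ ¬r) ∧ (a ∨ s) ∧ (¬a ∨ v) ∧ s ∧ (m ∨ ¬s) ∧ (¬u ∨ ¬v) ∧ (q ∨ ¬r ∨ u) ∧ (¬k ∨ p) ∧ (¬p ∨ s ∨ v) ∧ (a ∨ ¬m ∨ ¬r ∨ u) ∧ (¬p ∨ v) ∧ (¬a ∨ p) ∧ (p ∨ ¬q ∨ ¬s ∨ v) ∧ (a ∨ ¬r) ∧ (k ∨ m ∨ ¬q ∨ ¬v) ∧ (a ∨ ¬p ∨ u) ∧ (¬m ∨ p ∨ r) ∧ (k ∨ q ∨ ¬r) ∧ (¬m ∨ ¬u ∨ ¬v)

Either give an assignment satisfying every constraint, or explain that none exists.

Unit clause (s) forces s = True.
In (m ∨ ¬s) only m is left, so m = True.
Set r = False.
  then (¬m ∨ p ∨ r) forces p = True.
  then (¬m ∨ ¬p ∨ ¬u) forces u = False.
  then (¬p ∨ v) forces v = True.
  then (a ∨ ¬p ∨ u) forces a = True.
Set q = True.
Set k = False.
All clauses satisfied.

r: False, q: True, a: True, u: False, k: False, v: True, s: True, m: True, p: True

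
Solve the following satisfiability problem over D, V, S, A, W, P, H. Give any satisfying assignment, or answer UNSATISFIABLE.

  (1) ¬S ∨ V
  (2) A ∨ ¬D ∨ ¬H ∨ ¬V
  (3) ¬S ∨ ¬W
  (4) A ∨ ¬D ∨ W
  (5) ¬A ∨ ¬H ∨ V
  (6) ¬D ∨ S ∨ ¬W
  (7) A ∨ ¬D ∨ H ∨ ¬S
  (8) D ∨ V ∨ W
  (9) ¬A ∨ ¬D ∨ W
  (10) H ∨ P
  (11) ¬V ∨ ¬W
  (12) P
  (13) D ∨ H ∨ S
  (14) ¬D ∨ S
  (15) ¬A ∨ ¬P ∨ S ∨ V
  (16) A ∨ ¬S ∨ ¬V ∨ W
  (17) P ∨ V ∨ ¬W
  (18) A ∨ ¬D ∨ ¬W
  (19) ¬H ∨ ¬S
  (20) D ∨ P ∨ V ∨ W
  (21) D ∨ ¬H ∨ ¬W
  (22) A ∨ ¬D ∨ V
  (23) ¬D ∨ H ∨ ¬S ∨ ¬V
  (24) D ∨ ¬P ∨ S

D = False, V = True, S = True, A = True, W = False, P = True, H = False

Unit clause (P) forces P = True.
Set D = False.
  then (D ∨ ¬P ∨ S) forces S = True.
  then (¬S ∨ V) forces V = True.
  then (¬S ∨ ¬W) forces W = False.
  then (A ∨ ¬S ∨ ¬V ∨ W) forces A = True.
  then (¬H ∨ ¬S) forces H = False.
All clauses satisfied.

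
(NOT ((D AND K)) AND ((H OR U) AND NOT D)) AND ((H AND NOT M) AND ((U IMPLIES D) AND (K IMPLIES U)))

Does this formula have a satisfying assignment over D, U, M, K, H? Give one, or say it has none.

D = False, U = False, M = False, K = False, H = True

  NOT ((D AND K)) AND ((H OR U) AND NOT D) = True
    NOT ((D AND K)) = True
      D AND K = False
    (H OR U) AND NOT D = True
      H OR U = True
      NOT D = True
  (H AND NOT M) AND ((U IMPLIES D) AND (K IMPLIES U)) = True
    H AND NOT M = True
      NOT M = True
    (U IMPLIES D) AND (K IMPLIES U) = True
      U IMPLIES D = True
      K IMPLIES U = True
Both conjuncts True, so the formula holds.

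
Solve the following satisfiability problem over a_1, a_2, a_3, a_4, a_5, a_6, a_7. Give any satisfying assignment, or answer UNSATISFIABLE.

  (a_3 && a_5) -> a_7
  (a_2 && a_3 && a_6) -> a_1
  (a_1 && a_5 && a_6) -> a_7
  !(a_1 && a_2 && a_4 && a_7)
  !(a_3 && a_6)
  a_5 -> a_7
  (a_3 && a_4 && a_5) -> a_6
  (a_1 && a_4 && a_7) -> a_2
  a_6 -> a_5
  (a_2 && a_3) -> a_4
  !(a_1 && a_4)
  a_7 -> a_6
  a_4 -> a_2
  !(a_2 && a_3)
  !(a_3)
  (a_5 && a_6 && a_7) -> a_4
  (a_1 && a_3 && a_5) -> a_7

Unit clause (!a_3) forces a_3 = False.
Set a_1 = False.
Set a_2 = False.
  then (a_2 || !a_4) forces a_4 = False.
Try a_5 = True:
  (!a_5 || a_7) forces a_7 = True.
  (a_6 || !a_7) forces a_6 = True.
  clause (a_4 || !a_5 || !a_6 || !a_7) is falsified — backtrack.
So a_5 = False.
  then (a_5 || !a_6) forces a_6 = False.
  then (a_6 || !a_7) forces a_7 = False.
All clauses satisfied.

a_1: False; a_2: False; a_3: False; a_4: False; a_5: False; a_6: False; a_7: False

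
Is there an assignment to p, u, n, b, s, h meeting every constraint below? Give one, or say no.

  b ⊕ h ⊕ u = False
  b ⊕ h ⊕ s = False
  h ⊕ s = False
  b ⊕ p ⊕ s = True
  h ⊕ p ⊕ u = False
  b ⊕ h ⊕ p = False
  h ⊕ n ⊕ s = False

The formula is unsatisfiable.

Adding constraints 3, 4, 6 mod 2: every variable appears an even number of times on the left, so the left side is 0.
But the right sides sum to 1 (mod 2). 0 ≠ 1 — the system is inconsistent.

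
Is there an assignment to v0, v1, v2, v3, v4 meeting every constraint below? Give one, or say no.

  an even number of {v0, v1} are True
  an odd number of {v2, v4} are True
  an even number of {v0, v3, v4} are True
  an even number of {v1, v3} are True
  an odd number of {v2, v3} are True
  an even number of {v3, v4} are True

v0=F; v1=F; v2=T; v3=F; v4=F

{v0, v1}: 0 true → even ✓
{v2, v4}: 1 true → odd ✓
{v0, v3, v4}: 0 true → even ✓
{v1, v3}: 0 true → even ✓
{v2, v3}: 1 true → odd ✓
{v3, v4}: 0 true → even ✓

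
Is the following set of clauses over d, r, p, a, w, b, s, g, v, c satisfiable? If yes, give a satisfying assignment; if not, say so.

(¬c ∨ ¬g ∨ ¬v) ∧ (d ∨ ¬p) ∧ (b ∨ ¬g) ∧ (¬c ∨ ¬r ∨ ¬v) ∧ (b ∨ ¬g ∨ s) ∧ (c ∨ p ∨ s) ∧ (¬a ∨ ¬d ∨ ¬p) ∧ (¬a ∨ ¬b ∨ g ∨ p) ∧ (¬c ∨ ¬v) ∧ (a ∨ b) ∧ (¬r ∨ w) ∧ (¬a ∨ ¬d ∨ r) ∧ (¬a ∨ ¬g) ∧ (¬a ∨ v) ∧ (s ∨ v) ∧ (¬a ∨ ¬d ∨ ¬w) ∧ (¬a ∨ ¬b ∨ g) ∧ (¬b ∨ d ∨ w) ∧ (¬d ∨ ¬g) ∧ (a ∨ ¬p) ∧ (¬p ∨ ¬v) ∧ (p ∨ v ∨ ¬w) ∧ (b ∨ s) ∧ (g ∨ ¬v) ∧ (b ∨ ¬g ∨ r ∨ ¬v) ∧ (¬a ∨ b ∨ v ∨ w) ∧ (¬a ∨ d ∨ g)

Set d = True.
  then (¬d ∨ ¬g) forces g = False.
  then (g ∨ ¬v) forces v = False.
  then (¬a ∨ v) forces a = False.
  then (s ∨ v) forces s = True.
  then (a ∨ ¬p) forces p = False.
  then (p ∨ v ∨ ¬w) forces w = False.
  then (a ∨ b) forces b = True.
  then (¬r ∨ w) forces r = False.
Set c = False.
All clauses satisfied.

d: True, r: False, p: False, a: False, w: False, b: True, s: True, g: False, v: False, c: False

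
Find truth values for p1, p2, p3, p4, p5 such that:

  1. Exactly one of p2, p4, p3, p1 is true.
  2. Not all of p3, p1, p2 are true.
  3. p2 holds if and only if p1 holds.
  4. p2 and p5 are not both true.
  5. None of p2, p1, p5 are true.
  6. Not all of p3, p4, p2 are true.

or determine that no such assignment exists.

p1 = False, p2 = False, p3 = False, p4 = True, p5 = False

  (1) {p2, p4, p3, p1}: 1 true — exactly one ✓
  (2) {p3, p1, p2}: 0/3 true — not all ✓
  (3) p2=F, p1=F — same ✓
  (4) p2=F, p5=F — not both ✓
  (5) {p2, p1, p5}: 0 true — none ✓
  (6) {p3, p4, p2}: 1/3 true — not all ✓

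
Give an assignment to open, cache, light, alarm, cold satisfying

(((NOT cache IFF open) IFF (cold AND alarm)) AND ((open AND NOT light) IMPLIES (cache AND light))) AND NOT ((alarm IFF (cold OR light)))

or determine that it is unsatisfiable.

open = False; cache = False; light = False; alarm = False; cold = True

  ((NOT cache IFF open) IFF (cold AND alarm)) AND ((open AND NOT light) IMPLIES (cache AND light)) = True
    (NOT cache IFF open) IFF (cold AND alarm) = True
      NOT cache IFF open = False
        NOT cache = True
      cold AND alarm = False
    (open AND NOT light) IMPLIES (cache AND light) = True
      open AND NOT light = False
        NOT light = True
      cache AND light = False
  NOT ((alarm IFF (cold OR light))) = True
    alarm IFF (cold OR light) = False
      cold OR light = True
Both conjuncts True, so the formula holds.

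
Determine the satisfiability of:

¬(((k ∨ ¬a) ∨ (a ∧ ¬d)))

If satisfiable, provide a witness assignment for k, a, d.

k = False; a = True; d = True

  ¬(((k ∨ ¬a) ∨ (a ∧ ¬d))) = True
    (k ∨ ¬a) ∨ (a ∧ ¬d) = False
      k ∨ ¬a = False
        ¬a = False
      a ∧ ¬d = False
        ¬d = False
The formula evaluates to True.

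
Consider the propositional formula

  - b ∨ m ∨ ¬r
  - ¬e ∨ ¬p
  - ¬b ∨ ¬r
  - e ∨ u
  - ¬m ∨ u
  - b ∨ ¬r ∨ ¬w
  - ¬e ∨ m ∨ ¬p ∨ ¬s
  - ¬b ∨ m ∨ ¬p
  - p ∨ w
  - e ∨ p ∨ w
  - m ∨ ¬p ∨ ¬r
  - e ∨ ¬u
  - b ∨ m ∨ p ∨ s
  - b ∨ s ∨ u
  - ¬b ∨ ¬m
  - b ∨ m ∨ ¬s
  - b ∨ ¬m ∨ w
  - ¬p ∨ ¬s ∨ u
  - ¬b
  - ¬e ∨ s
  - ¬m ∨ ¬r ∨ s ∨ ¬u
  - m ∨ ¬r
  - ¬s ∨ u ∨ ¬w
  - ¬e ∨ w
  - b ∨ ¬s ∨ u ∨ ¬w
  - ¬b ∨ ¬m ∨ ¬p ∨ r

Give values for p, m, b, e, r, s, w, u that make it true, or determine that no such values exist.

Unit clause (¬b) forces b = False.
Set p = False.
  then (p ∨ w) forces w = True.
  then (b ∨ ¬r ∨ ¬w) forces r = False.
Try m = False:
  (b ∨ m ∨ p ∨ s) forces s = True.
  clause (b ∨ m ∨ ¬s) is falsified — backtrack.
So m = True.
  then (¬m ∨ u) forces u = True.
  then (e ∨ ¬u) forces e = True.
  then (¬e ∨ s) forces s = True.
All clauses satisfied.

p: False, m: True, b: False, e: True, r: False, s: True, w: True, u: True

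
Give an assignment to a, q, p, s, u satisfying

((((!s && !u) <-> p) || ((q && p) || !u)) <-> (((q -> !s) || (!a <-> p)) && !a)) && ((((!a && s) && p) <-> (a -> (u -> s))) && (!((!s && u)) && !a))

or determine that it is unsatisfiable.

a = False, q = False, p = True, s = True, u = False

  (((!s && !u) <-> p) || ((q && p) || !u)) <-> (((q -> !s) || (!a <-> p)) && !a) = True
    ((!s && !u) <-> p) || ((q && p) || !u) = True
      (!s && !u) <-> p = False
        !s && !u = False
          !s = False
          !u = True
      (q && p) || !u = True
        q && p = False
        !u = True
    ((q -> !s) || (!a <-> p)) && !a = True
      (q -> !s) || (!a <-> p) = True
        q -> !s = True
          !s = False
        !a <-> p = True
          !a = True
      !a = True
  (((!a && s) && p) <-> (a -> (u -> s))) && (!((!s && u)) && !a) = True
    ((!a && s) && p) <-> (a -> (u -> s)) = True
      (!a && s) && p = True
        !a && s = True
          !a = True
      a -> (u -> s) = True
        u -> s = True
    !((!s && u)) && !a = True
      !((!s && u)) = True
        !s && u = False
          !s = False
      !a = True
Both conjuncts True, so the formula holds.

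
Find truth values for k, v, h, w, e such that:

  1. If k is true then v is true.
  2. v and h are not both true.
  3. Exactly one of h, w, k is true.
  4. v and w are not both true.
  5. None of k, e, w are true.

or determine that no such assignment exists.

k = False, v = False, h = True, w = False, e = False

  (1) k=F ⇒ v: vacuous ✓
  (2) v=F, h=T — not both ✓
  (3) {h, w, k}: 1 true — exactly one ✓
  (4) v=F, w=F — not both ✓
  (5) {k, e, w}: 0 true — none ✓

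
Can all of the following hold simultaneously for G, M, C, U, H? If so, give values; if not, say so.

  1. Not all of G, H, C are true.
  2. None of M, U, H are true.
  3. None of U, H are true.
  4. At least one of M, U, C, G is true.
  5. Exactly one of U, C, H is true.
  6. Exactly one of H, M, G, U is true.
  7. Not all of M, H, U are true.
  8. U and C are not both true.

G=T; M=F; C=T; U=F; H=F

  (1) {G, H, C}: 2/3 true — not all ✓
  (2) {M, U, H}: 0 true — none ✓
  (3) {U, H}: 0 true — none ✓
  (4) {M, U, C, G}: 2 true — at least one ✓
  (5) {U, C, H}: 1 true — exactly one ✓
  (6) {H, M, G, U}: 1 true — exactly one ✓
  (7) {M, H, U}: 0/3 true — not all ✓
  (8) U=F, C=T — not both ✓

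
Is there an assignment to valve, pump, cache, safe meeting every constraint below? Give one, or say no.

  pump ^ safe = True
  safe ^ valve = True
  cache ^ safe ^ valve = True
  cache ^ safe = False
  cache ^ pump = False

Adding constraints 1, 4, 5 mod 2: every variable appears an even number of times on the left, so the left side is 0.
But the right sides sum to 1 (mod 2). 0 ≠ 1 — the system is inconsistent.

Unsatisfiable — no assignment works.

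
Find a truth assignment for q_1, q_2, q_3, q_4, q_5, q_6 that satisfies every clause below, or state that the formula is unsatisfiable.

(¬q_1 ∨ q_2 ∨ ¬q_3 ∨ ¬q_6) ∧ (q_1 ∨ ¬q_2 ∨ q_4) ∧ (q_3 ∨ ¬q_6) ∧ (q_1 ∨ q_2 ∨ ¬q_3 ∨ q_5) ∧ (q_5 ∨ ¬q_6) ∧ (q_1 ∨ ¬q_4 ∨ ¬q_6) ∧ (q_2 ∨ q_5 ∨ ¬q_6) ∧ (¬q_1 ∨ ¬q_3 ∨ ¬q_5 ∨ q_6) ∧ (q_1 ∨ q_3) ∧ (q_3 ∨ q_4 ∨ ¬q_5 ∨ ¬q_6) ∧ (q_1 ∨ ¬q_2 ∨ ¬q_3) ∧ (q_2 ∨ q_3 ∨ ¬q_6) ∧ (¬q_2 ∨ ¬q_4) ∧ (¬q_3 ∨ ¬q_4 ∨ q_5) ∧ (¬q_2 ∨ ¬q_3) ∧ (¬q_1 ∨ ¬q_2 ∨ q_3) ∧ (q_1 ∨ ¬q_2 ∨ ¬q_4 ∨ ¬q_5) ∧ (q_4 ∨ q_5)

q_1 = False, q_2 = False, q_3 = True, q_4 = False, q_5 = True, q_6 = True

Set q_1 = False.
  then (q_1 ∨ q_3) forces q_3 = True.
  then (q_1 ∨ ¬q_2 ∨ ¬q_3) forces q_2 = False.
  then (q_1 ∨ q_2 ∨ ¬q_3 ∨ q_5) forces q_5 = True.
Set q_4 = False.
Set q_6 = True.
All clauses satisfied.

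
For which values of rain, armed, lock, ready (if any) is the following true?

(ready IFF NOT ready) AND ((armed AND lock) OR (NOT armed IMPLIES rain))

No satisfying assignment exists.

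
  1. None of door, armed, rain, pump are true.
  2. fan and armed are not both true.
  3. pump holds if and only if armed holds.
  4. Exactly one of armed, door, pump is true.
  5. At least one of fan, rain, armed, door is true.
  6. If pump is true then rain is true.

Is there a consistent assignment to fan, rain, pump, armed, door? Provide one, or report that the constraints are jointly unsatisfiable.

Unsatisfiable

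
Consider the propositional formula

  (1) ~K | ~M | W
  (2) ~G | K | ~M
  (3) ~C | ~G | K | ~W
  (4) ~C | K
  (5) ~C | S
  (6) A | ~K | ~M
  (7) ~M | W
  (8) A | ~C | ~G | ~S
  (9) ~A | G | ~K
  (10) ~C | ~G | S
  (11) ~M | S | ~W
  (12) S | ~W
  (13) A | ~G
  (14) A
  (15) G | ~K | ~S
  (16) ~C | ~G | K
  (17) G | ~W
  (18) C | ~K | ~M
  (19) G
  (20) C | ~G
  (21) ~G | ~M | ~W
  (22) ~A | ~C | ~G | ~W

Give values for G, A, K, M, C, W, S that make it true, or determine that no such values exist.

G = True; A = True; K = True; M = False; C = True; W = False; S = True

Unit clause (A) forces A = True.
Unit clause (G) forces G = True.
In (C | ~G) only C is left, so C = True.
In (~A | ~C | ~G | ~W) only ~W is left, so W = False.
In (~C | K) only K is left, so K = True.
In (~C | S) only S is left, so S = True.
In (~M | W) only ~M is left, so M = False.
All clauses satisfied.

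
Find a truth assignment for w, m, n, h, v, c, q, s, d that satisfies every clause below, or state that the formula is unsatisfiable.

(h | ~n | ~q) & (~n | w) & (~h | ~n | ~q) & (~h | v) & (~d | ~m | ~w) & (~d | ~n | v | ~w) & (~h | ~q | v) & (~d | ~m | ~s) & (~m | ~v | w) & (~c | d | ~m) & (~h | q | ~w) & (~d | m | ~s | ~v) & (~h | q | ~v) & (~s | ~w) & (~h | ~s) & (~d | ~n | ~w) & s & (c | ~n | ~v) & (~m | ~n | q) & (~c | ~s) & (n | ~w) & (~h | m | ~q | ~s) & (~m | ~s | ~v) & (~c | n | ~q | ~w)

Unit clause (s) forces s = True.
In (~c | ~s) only ~c is left, so c = False.
In (~s | ~w) only ~w is left, so w = False.
In (~h | ~s) only ~h is left, so h = False.
In (~n | w) only ~n is left, so n = False.
Set m = False.
Set v = True.
  then (~d | m | ~s | ~v) forces d = False.
Set q = True.
All clauses satisfied.

w: False, m: False, n: False, h: False, v: True, c: False, q: True, s: True, d: False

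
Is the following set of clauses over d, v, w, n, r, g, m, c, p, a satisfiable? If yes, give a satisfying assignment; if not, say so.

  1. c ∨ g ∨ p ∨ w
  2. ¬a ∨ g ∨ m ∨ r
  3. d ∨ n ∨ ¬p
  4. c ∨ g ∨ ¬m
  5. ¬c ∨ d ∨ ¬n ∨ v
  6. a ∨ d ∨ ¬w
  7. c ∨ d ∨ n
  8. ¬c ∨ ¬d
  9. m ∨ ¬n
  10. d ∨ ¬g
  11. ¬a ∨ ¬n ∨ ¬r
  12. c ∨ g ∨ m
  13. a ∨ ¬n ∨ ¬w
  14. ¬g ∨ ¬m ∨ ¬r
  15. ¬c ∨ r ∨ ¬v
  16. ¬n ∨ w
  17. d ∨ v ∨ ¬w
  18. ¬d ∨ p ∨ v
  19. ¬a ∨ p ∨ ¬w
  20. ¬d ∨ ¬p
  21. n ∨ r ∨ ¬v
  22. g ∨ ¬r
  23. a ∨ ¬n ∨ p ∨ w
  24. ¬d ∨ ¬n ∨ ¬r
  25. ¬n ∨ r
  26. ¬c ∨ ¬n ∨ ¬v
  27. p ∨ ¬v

d = False, v = False, w = False, n = False, r = False, g = False, m = True, c = True, p = False, a = True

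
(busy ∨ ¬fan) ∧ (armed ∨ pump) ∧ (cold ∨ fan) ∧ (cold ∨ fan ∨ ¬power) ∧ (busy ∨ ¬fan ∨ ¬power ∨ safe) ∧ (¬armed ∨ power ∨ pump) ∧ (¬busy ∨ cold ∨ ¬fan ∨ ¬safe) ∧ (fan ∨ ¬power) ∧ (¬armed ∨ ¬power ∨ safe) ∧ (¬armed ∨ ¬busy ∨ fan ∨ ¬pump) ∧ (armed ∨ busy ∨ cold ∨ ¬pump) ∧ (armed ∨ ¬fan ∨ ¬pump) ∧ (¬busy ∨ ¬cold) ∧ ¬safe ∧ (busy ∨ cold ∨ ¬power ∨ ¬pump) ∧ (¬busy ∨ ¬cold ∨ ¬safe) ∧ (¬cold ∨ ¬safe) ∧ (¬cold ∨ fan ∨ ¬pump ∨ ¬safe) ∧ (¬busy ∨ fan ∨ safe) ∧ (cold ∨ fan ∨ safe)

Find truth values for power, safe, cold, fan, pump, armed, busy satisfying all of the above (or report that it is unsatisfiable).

Unit clause (¬safe) forces safe = False.
Set power = False.
Set cold = False.
  then (cold ∨ fan) forces fan = True.
  then (busy ∨ ¬fan) forces busy = True.
Try pump = False:
  (armed ∨ pump) forces armed = True.
  clause (¬armed ∨ power ∨ pump) is falsified — backtrack.
So pump = True.
  then (armed ∨ ¬fan ∨ ¬pump) forces armed = True.
All clauses satisfied.

power=F, safe=F, cold=F, fan=T, pump=T, armed=T, busy=T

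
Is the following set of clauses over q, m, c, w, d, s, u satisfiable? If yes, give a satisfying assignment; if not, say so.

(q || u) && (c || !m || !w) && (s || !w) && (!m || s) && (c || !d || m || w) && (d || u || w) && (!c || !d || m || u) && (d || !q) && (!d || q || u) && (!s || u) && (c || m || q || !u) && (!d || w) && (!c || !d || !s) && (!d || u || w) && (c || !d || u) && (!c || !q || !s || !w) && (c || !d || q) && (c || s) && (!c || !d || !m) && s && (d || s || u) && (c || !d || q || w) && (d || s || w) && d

Unit clause (s) forces s = True.
Unit clause (d) forces d = True.
In (!s || u) only u is left, so u = True.
In (!d || w) only w is left, so w = True.
In (!c || !d || !s) only !c is left, so c = False.
In (c || !d || q) only q is left, so q = True.
In (c || !m || !w) only !m is left, so m = False.
All clauses satisfied.

q=T, m=F, c=F, w=T, d=T, s=T, u=T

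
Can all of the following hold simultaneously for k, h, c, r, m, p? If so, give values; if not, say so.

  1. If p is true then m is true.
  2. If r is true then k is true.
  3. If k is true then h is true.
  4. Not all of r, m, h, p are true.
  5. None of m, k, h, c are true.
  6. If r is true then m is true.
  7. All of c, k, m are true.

Case k = True:
  Constraint (5) is violated (k=T) — contradiction.
Case k = False:
  Constraint (7) is violated (k=F) — contradiction.
Both cases fail — unsatisfiable.

Unsatisfiable — no assignment works.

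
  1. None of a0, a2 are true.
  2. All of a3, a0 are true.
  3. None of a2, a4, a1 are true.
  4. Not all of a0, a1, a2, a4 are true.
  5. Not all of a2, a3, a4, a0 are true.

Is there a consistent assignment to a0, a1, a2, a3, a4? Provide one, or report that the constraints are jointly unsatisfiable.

Unsatisfiable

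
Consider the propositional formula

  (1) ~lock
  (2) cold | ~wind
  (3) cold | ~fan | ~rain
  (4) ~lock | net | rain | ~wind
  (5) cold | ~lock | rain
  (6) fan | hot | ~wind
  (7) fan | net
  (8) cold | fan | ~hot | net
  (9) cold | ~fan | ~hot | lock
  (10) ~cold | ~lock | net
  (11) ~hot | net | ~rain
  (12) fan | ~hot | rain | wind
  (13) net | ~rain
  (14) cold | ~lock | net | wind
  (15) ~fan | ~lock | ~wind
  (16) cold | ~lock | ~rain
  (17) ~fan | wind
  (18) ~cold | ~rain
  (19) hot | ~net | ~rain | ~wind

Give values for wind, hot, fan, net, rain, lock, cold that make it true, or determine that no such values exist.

wind=T, hot=F, fan=T, net=T, rain=F, lock=F, cold=T

Unit clause (~lock) forces lock = False.
Set wind = True.
  then (cold | ~wind) forces cold = True.
  then (~cold | ~rain) forces rain = False.
Set hot = False.
  then (fan | hot | ~wind) forces fan = True.
Set net = True.
All clauses satisfied.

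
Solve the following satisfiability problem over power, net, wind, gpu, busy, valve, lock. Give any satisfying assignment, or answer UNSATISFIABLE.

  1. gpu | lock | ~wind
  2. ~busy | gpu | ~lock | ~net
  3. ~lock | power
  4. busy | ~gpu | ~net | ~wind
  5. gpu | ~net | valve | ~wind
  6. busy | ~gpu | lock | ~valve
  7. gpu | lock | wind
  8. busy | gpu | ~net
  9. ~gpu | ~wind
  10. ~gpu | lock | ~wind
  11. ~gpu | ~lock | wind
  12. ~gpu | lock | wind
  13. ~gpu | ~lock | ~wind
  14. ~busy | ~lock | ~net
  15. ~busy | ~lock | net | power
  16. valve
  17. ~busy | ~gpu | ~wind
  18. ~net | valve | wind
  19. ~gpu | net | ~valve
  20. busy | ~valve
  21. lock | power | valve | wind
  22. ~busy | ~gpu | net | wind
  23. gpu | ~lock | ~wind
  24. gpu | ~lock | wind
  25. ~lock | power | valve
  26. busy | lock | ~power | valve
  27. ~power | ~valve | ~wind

UNSATISFIABLE

Case wind = True:
  (~gpu | ~wind) forces gpu = False.
  (gpu | lock | ~wind) forces lock = True.
  Clause (gpu | ~lock | ~wind) is falsified — contradiction.
Case wind = False:
  (valve) forces valve = True.
  (busy | ~valve) forces busy = True.
  If lock = True:
    (~lock | power) forces power = True.
    (~gpu | ~lock | wind) forces gpu = False.
    clause (gpu | ~lock | wind) is falsified.
  If lock = False:
    (gpu | lock | wind) forces gpu = True.
    clause (~gpu | lock | wind) is falsified.
  Every sub-case reaches a contradiction.
Both cases fail, so the formula is unsatisfiable.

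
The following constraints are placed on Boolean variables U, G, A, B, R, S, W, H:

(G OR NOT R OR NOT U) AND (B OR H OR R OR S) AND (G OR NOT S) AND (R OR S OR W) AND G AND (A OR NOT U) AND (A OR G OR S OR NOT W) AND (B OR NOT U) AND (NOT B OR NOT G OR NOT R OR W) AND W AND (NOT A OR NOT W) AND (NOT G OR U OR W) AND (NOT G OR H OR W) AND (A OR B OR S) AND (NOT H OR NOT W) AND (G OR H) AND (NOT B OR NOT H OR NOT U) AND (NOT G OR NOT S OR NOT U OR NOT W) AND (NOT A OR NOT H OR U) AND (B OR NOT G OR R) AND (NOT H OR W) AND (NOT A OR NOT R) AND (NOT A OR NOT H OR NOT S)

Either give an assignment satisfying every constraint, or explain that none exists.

U = False, G = True, A = False, B = True, R = False, S = True, W = True, H = False

Unit clause (G) forces G = True.
Unit clause (W) forces W = True.
In (NOT A OR NOT W) only NOT A is left, so A = False.
In (NOT H OR NOT W) only NOT H is left, so H = False.
In (A OR NOT U) only NOT U is left, so U = False.
Set B = True.
Set R = False.
Set S = True.
All clauses satisfied.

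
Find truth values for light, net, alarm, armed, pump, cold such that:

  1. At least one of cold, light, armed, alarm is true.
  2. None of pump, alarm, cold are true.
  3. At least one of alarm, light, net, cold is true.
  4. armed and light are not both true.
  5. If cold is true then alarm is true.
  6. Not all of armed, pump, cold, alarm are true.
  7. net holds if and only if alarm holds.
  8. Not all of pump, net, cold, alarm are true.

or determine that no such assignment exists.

light = True, net = False, alarm = False, armed = False, pump = False, cold = False

  (1) {cold, light, armed, alarm}: 1 true — at least one ✓
  (2) {pump, alarm, cold}: 0 true — none ✓
  (3) {alarm, light, net, cold}: 1 true — at least one ✓
  (4) armed=F, light=T — not both ✓
  (5) cold=F ⇒ alarm: vacuous ✓
  (6) {armed, pump, cold, alarm}: 0/4 true — not all ✓
  (7) net=F, alarm=F — same ✓
  (8) {pump, net, cold, alarm}: 0/4 true — not all ✓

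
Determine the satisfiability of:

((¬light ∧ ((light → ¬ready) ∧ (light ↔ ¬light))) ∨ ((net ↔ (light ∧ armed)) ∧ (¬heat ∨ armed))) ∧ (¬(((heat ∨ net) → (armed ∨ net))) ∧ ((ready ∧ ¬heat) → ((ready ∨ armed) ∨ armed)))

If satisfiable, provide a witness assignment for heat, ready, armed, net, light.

Case armed = True: the conjunct ¬(((heat ∨ net) → (armed ∨ net))) becomes ¬(((heat ∨ net) → True)) = False.
Case armed = False: the formula simplifies to ((¬light ∧ ((light → ¬ready) ∧ (light ↔ ¬light))) ∨ (¬net ∧ ¬heat)) ∧ (¬(((heat ∨ net) → net)) ∧ ((ready ∧ ¬heat) → ready)).
  net = True: the conjunct ¬(((heat ∨ net) → net)) becomes ¬((True → True)) = False.
  net = False: simplifies to ((¬light ∧ ((light → ¬ready) ∧ (light ↔ ¬light))) ∨ ¬heat) ∧ (¬(¬heat) ∧ ((ready ∧ ¬heat) → ready)).
    heat = True: simplifies to ¬light ∧ ((light → ¬ready) ∧ (light ↔ ¬light)).
      light = True: the conjunct ¬light is False.
      light = False: the conjunct light ↔ ¬light becomes False ↔ ¬False = False.
    heat = False: the conjunct ¬(¬heat) becomes ¬(¬False) = False.
Both cases fail — unsatisfiable.

Unsatisfiable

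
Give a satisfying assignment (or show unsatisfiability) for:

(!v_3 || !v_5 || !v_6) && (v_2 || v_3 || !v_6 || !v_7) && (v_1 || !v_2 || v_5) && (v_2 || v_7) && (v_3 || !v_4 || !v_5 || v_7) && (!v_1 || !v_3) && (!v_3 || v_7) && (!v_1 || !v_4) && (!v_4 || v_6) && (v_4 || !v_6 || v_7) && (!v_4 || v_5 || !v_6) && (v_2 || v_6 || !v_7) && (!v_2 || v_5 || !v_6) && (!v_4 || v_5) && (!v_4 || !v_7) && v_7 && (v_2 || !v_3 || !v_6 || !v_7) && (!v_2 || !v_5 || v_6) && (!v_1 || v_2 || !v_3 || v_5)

v_1: True, v_2: True, v_3: False, v_4: False, v_5: True, v_6: True, v_7: True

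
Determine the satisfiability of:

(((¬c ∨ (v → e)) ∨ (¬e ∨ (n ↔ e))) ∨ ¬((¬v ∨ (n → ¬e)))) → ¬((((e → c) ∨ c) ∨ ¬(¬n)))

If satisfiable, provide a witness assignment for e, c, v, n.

e = True; c = False; v = True; n = False

  (((¬c ∨ (v → e)) ∨ (¬e ∨ (n ↔ e))) ∨ ¬((¬v ∨ (n → ¬e)))) → ¬((((e → c) ∨ c) ∨ ¬(¬n))) = True
    ((¬c ∨ (v → e)) ∨ (¬e ∨ (n ↔ e))) ∨ ¬((¬v ∨ (n → ¬e))) = True
      (¬c ∨ (v → e)) ∨ (¬e ∨ (n ↔ e)) = True
        ¬c ∨ (v → e) = True
          ¬c = True
          v → e = True
        ¬e ∨ (n ↔ e) = False
          ¬e = False
          n ↔ e = False
      ¬((¬v ∨ (n → ¬e))) = False
        ¬v ∨ (n → ¬e) = True
          ¬v = False
          n → ¬e = True
            ¬e = False
    ¬((((e → c) ∨ c) ∨ ¬(¬n))) = True
      ((e → c) ∨ c) ∨ ¬(¬n) = False
        (e → c) ∨ c = False
          e → c = False
        ¬(¬n) = False
          ¬n = True
The formula evaluates to True.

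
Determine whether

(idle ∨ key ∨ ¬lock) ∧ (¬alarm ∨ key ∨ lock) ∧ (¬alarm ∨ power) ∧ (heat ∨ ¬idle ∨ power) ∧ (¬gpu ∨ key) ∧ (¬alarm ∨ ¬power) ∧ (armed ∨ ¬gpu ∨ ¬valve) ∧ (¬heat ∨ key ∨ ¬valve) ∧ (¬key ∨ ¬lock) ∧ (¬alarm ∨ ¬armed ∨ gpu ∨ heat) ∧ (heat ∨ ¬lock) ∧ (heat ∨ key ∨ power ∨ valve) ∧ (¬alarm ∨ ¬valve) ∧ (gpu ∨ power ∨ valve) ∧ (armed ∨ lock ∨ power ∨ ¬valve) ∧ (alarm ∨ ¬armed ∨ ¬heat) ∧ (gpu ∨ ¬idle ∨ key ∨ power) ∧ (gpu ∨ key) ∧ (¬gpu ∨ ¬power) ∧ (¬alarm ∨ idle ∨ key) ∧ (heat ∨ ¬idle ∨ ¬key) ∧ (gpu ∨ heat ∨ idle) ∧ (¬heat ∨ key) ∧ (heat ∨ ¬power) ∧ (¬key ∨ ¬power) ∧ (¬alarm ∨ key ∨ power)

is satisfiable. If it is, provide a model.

valve = True, power = False, heat = False, idle = False, alarm = False, gpu = True, lock = False, key = True, armed = True

Set valve = True.
  then (¬alarm ∨ ¬valve) forces alarm = False.
Set power = False.
Set heat = False.
  then (heat ∨ ¬idle ∨ power) forces idle = False.
  then (heat ∨ ¬lock) forces lock = False.
  then (armed ∨ lock ∨ power ∨ ¬valve) forces armed = True.
  then (gpu ∨ heat ∨ idle) forces gpu = True.
  then (¬gpu ∨ key) forces key = True.
All clauses satisfied.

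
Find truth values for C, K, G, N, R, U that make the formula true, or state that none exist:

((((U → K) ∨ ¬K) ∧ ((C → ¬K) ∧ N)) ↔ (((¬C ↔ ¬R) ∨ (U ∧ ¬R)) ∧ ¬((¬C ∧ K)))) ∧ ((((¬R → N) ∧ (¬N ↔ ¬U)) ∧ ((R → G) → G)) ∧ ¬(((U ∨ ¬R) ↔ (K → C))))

C = False, K = False, G = False, N = False, R = True, U = False

  (((U → K) ∨ ¬K) ∧ ((C → ¬K) ∧ N)) ↔ (((¬C ↔ ¬R) ∨ (U ∧ ¬R)) ∧ ¬((¬C ∧ K))) = True
    ((U → K) ∨ ¬K) ∧ ((C → ¬K) ∧ N) = False
      (U → K) ∨ ¬K = True
        U → K = True
        ¬K = True
      (C → ¬K) ∧ N = False
        C → ¬K = True
          ¬K = True
    ((¬C ↔ ¬R) ∨ (U ∧ ¬R)) ∧ ¬((¬C ∧ K)) = False
      (¬C ↔ ¬R) ∨ (U ∧ ¬R) = False
        ¬C ↔ ¬R = False
          ¬C = True
          ¬R = False
        U ∧ ¬R = False
          ¬R = False
      ¬((¬C ∧ K)) = True
        ¬C ∧ K = False
          ¬C = True
  (((¬R → N) ∧ (¬N ↔ ¬U)) ∧ ((R → G) → G)) ∧ ¬(((U ∨ ¬R) ↔ (K → C))) = True
    ((¬R → N) ∧ (¬N ↔ ¬U)) ∧ ((R → G) → G) = True
      (¬R → N) ∧ (¬N ↔ ¬U) = True
        ¬R → N = True
          ¬R = False
        ¬N ↔ ¬U = True
          ¬N = True
          ¬U = True
      (R → G) → G = True
        R → G = False
    ¬(((U ∨ ¬R) ↔ (K → C))) = True
      (U ∨ ¬R) ↔ (K → C) = False
        U ∨ ¬R = False
          ¬R = False
        K → C = True
Both conjuncts True, so the formula holds.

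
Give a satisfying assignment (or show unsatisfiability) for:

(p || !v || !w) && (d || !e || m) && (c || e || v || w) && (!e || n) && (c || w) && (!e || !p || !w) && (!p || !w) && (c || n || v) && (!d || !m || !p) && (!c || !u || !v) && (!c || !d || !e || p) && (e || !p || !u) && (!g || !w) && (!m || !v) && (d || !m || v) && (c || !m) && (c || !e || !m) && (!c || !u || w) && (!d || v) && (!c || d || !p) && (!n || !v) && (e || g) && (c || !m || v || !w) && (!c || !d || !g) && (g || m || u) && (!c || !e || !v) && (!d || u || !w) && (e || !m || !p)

m=F; g=T; d=F; v=T; w=F; p=F; c=T; n=F; u=F; e=F

Try m = True:
  (!m || !v) forces v = False.
  (d || !m || v) forces d = True.
  clause (!d || v) is falsified — backtrack.
So m = False.
Set g = True.
  then (!g || !w) forces w = False.
  then (c || w) forces c = True.
  then (!c || !u || w) forces u = False.
  then (!c || !d || !g) forces d = False.
  then (d || !e || m) forces e = False.
  then (!c || d || !p) forces p = False.
Set v = True.
  then (!n || !v) forces n = False.
All clauses satisfied.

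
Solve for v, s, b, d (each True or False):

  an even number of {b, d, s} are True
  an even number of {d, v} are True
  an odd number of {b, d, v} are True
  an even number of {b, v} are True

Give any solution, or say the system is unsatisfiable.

v = True, s = False, b = True, d = True

{b, d, s}: 2 true → even ✓
{d, v}: 2 true → even ✓
{b, d, v}: 3 true → odd ✓
{b, v}: 2 true → even ✓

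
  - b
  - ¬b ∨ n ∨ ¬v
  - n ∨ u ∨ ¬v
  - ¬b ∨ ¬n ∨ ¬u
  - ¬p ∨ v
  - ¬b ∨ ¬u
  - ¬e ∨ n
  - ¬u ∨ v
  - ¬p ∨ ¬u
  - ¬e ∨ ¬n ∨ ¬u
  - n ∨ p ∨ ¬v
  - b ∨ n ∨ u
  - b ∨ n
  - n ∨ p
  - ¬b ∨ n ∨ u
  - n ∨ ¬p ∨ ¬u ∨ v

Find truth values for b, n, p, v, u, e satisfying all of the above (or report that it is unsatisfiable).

Unit clause (b) forces b = True.
In (¬b ∨ ¬u) only ¬u is left, so u = False.
In (¬b ∨ n ∨ u) only n is left, so n = True.
Set p = True.
  then (¬p ∨ v) forces v = True.
Set e = True.
All clauses satisfied.

b=T, n=T, p=T, v=T, u=F, e=T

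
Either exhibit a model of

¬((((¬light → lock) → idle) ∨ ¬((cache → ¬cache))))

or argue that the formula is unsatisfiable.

lock: False, cache: False, light: True, idle: False

  ¬((((¬light → lock) → idle) ∨ ¬((cache → ¬cache)))) = True
    ((¬light → lock) → idle) ∨ ¬((cache → ¬cache)) = False
      (¬light → lock) → idle = False
        ¬light → lock = True
          ¬light = False
      ¬((cache → ¬cache)) = False
        cache → ¬cache = True
          ¬cache = True
The formula evaluates to True.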